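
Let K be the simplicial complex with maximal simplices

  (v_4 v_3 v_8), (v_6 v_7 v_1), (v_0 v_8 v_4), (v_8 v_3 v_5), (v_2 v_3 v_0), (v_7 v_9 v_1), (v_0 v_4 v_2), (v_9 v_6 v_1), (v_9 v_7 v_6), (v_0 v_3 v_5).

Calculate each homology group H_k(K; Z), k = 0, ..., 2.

H_0 = Z^2,  H_1 = Z,  H_2 = Z.

Fix the vertex order v_0 < v_1 < v_2 < v_3 < v_4 < v_5 < v_6 < v_7 < v_8 < v_9 and write every simplex with vertices in increasing order. Then dim K = 2 and the simplices of K are:

  0-simplices (10): [v_0], [v_1], [v_2], [v_3], [v_4], [v_5], [v_6], [v_7], [v_8], [v_9]
  1-simplices (18): (18 of them)
  2-simplices (10): [v_0,v_2,v_3], [v_0,v_2,v_4], [v_0,v_3,v_5], [v_0,v_4,v_8], [v_1,v_6,v_7], [v_1,v_6,v_9], [v_1,v_7,v_9], [v_3,v_4,v_8], [v_3,v_5,v_8], [v_6,v_7,v_9]

Hence C_0 ≅ Z^10, C_1 ≅ Z^18, C_2 ≅ Z^10.

Boundary ∂_1: C_1 → C_0 sends each edge [p,q] (with p < q) to q − p. For instance
  ∂[v_2,v_3] = [v_3] − [v_2].
The 10×18 boundary matrix has rank 8 and Smith normal form diag(1,1,1,1,1,1,1,1).

The boundary map ∂_2: C_2 → C_1 maps a triangle to the signed sum of its edges. For instance
  ∂[v_0,v_2,v_3] = [v_2,v_3] − [v_0,v_3] + [v_0,v_2],
  ∂[v_0,v_2,v_4] = [v_2,v_4] − [v_0,v_4] + [v_0,v_2].
The 18×10 boundary matrix has rank 9 and Smith normal form diag(1,1,1,1,1,1,1,1,1).

From H_k ≅ ker(∂_k) / im(∂_{k+1}) we obtain:

  H_0: rank C_0 − rank ∂_1 = 10 − 8 = 2, and the invariant factors of ∂_1 are all 1, so H_0 = Z^2.
  H_1: rank ker ∂_1 − rank ∂_2 = (18 − 8) − 9 = 1, and the invariant factors of ∂_2 are all 1, so H_1 = Z.
  H_2: rank ker ∂_2 − rank ∂_3 = (10 − 9) − 0 = 1, and there is no ∂_3, so H_2 = Z.

(K is a triangulation of the disjoint union of the 2-sphere S^2 and the cylinder S^1 x I.)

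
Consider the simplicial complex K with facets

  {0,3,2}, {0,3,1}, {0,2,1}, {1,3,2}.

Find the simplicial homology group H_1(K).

H_1 = 0.

We work with the vertex ordering 0 < 1 < 2 < 3. The simplices of K, each written with vertices in increasing order, are:

  0-simplices (4): [0], [1], [2], [3]
  1-simplices (6): [0,1], [0,2], [0,3], [1,2], [1,3], [2,3]
  2-simplices (4): [0,1,2], [0,1,3], [0,2,3], [1,2,3]

giving chain groups C_0 ≅ Z^4, C_1 ≅ Z^6, C_2 ≅ Z^4.

Boundary ∂_1: C_1 → C_0 is given by ∂[p,q] = [q] − [p]. For instance
  ∂[1,2] = [2] − [1].
This gives a 4×6 integer matrix of rank 3; reducing to Smith normal form yields diagonal entries (1,1,1).

The boundary map ∂_2: C_2 → C_1 acts by ∂[p,q,r] = [q,r] − [p,r] + [p,q]. For instance
  ∂[1,2,3] = [2,3] − [1,3] + [1,2],
  ∂[0,1,2] = [1,2] − [0,2] + [0,1].
As a 6×4 matrix over Z this has rank 3, with invariant factors (1,1,1).

Now H_k = ker ∂_k / im ∂_{k+1}, so:

  H_1: rank ker ∂_1 − rank ∂_2 = (6 − 3) − 3 = 0, and the invariant factors of ∂_2 are all 1, so H_1 ≅ 0.

(K is a triangulation of the 2-sphere S^2.)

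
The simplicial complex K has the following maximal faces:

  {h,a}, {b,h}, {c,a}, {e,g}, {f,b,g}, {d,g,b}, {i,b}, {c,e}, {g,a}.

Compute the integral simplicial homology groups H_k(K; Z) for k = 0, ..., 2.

H_0 ≅ Z,  H_1 ≅ Z^2,  H_2 = 0.

Fix the vertex order a < b < c < d < e < f < g < h < i and write every simplex with vertices in increasing order. Then dim K = 2 and the simplices of K are:

  0-simplices (9): a, b, c, d, e, f, g, h, i
  1-simplices (12): ac, ag, ah, bd, bf, bg, bh, bi, ce, dg, eg, fg
  2-simplices (2): bdg, bfg

Hence C_0 ≅ Z^9, C_1 ≅ Z^12, C_2 ≅ Z^2.

The boundary map ∂_1: C_1 → C_0 is given by ∂[p,q] = [q] − [p].
As a 9×12 matrix over Z this has rank 8, with invariant factors (1,1,1,1,1,1,1,1).

∂_2: C_2 → C_1 maps a triangle to the signed sum of its edges. For instance
  ∂bfg = fg − bg + bf,
  ∂bdg = dg − bg + bd.
The 12×2 boundary matrix has rank 2 and Smith normal form diag(1,1).

From H_k ≅ ker(∂_k) / im(∂_{k+1}) we obtain:

  H_0: rank C_0 − rank ∂_1 = 9 − 8 = 1, and the invariant factors of ∂_1 are all 1, so H_0 ≅ Z.
  H_1: rank ker ∂_1 − rank ∂_2 = (12 − 8) − 2 = 2, and the invariant factors of ∂_2 are all 1, so H_1 ≅ Z^2.
  H_2: rank ker ∂_2 − rank ∂_3 = (2 − 2) − 0 = 0, and there is no ∂_3, so H_2 ≅ 0.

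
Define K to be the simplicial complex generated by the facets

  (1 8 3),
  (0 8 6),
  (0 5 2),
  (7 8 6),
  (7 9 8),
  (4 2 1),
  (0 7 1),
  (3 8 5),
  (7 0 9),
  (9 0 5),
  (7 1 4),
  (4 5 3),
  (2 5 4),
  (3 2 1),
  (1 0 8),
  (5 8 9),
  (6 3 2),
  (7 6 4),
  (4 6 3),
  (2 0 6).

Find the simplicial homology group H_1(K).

H_1 ≅ Z ⊕ Z/2Z.

We work with the vertex ordering 0 < 1 < 2 < 3 < 4 < 5 < 6 < 7 < 8 < 9. The simplices of K, each written with vertices in increasing order, are:

  0-simplices (10): [0], [1], [2], [3], [4], [5], [6], [7], [8], [9]
  1-simplices (30): (30 of them)
  2-simplices (20): (20 of them)

so the chain groups are C_0 ≅ Z^10, C_1 ≅ Z^30, C_2 ≅ Z^20.

Boundary ∂_1: C_1 → C_0 maps an edge to its endpoints' difference, ∂[p,q] = q − p.
This gives a 10×30 integer matrix of rank 9; reducing to Smith normal form yields diagonal entries (1,1,1,1,1,1,1,1,1).

The boundary map ∂_2: C_2 → C_1 sends each 2-simplex [p,q,r] to [q,r] − [p,r] + [p,q]. For instance
  ∂[1,3,8] = [3,8] − [1,8] + [1,3],
  ∂[0,2,5] = [2,5] − [0,5] + [0,2].
The resulting 30×20 matrix has rank 20, and its Smith normal form has invariant factors (1,1,1,1,1,1,1,1,1,1,1,1,1,1,1,1,1,1,1,2).

Computing H_k = (kernel of ∂_k) / (image of ∂_{k+1}):

  H_1: rank ker ∂_1 − rank ∂_2 = (30 − 9) − 20 = 1, and ∂_2 has invariant factor 2 > 1, so H_1 ≅ Z ⊕ Z/2Z.

(K is a triangulation of the Klein bottle.)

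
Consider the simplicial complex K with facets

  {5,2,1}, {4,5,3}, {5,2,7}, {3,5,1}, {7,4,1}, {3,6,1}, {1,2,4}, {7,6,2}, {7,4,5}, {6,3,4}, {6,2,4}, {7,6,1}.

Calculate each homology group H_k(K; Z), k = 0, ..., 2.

Take the total order 1 < 2 < 3 < 4 < 5 < 6 < 7 on the vertex set. Then K (dimension 2) consists of the simplices:

  0-simplices (7): [1], [2], [3], [4], [5], [6], [7]
  1-simplices (18): [1,2], [1,3], [1,4], [1,5], [1,6], [1,7], [2,4], [2,5], [2,6], [2,7], [3,4], [3,5], [3,6], [4,5], [4,6], [4,7], [5,7], [6,7]
  2-simplices (12): [1,2,4], [1,2,5], [1,3,5], [1,3,6], [1,4,7], [1,6,7], [2,4,6], [2,5,7], [2,6,7], [3,4,5], [3,4,6], [4,5,7]

Hence C_0 ≅ Z^7, C_1 ≅ Z^18, C_2 ≅ Z^12.

The boundary map ∂_1: C_1 → C_0 is given by ∂[p,q] = [q] − [p]. For instance
  ∂[5,7] = [7] − [5].
The 7×18 boundary matrix has rank 6 and Smith normal form diag(1,1,1,1,1,1).

The boundary map ∂_2: C_2 → C_1 sends each 2-simplex [p,q,r] to [q,r] − [p,r] + [p,q]. For instance
  ∂[1,3,6] = [3,6] − [1,6] + [1,3],
  ∂[1,4,7] = [4,7] − [1,7] + [1,4].
This gives a 18×12 integer matrix of rank 12; reducing to Smith normal form yields diagonal entries (1,1,1,1,1,1,1,1,1,1,1,2).

Computing H_k = (kernel of ∂_k) / (image of ∂_{k+1}):

  H_0: rank C_0 − rank ∂_1 = 7 − 6 = 1, and the invariant factors of ∂_1 are all 1, so H_0 ≅ Z.
  H_1: rank ker ∂_1 − rank ∂_2 = (18 − 6) − 12 = 0, and ∂_2 has invariant factor 2 > 1, so H_1 ≅ Z/2Z.
  H_2: rank ker ∂_2 − rank ∂_3 = (12 − 12) − 0 = 0, and there is no ∂_3, so H_2 ≅ 0.

H_0 = Z,  H_1 = Z/2Z,  H_2 = 0.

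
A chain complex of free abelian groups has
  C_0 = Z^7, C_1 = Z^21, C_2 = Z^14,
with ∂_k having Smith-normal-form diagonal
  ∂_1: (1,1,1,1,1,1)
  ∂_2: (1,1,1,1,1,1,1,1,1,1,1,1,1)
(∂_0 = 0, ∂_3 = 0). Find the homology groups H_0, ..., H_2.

H_0 = Z,  H_1 = Z^2,  H_2 = Z.

H_0: b_0 = 7 − 0 − 6 = 1; torsion from ∂_1 factors > 1: none. So H_0 = Z.
H_1: b_1 = 21 − 6 − 13 = 2; torsion from ∂_2 factors > 1: none. So H_1 = Z^2.
H_2: b_2 = 14 − 13 − 0 = 1; torsion from ∂_3 factors > 1: none. So H_2 = Z.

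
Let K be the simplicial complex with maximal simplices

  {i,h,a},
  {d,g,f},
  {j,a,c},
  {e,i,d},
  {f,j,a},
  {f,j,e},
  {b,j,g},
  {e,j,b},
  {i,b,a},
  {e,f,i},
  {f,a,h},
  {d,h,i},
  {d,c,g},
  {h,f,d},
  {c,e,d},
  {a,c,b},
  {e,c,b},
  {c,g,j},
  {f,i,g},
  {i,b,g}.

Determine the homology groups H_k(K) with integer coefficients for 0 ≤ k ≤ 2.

H_0 = Z,  H_1 = Z ⊕ Z/2,  H_2 = 0.

Order the vertices as a < b < c < d < e < f < g < h < i < j. Listing each simplex with vertices in this order, K has dimension 2 with simplices:

  0-simplices (10): a, b, c, d, e, f, g, h, i, j
  1-simplices (30): ab, ac, af, ah, ai, aj, bc, be, bg, bi, bj, cd, ce, cg, cj, de, df, dg, dh, di, ef, ei, ej, fg, fh, fi, fj, gi, gj, hi
  2-simplices (20): abc, abi, acj, afh, afj, ahi, bce, bej, bgi, bgj, cde, cdg, cgj, dei, dfg, dfh, dhi, efi, efj, fgi

giving chain groups C_0 ≅ Z^10, C_1 ≅ Z^30, C_2 ≅ Z^20.

The boundary map ∂_1: C_1 → C_0 is given by ∂[p,q] = [q] − [p]. For instance
  ∂bg = g − b.
As a 10×30 matrix over Z this has rank 9, with invariant factors (1,1,1,1,1,1,1,1,1).

The boundary map ∂_2: C_2 → C_1 sends each 2-simplex [p,q,r] to [q,r] − [p,r] + [p,q]. For instance
  ∂bej = ej − bj + be,
  ∂cgj = gj − cj + cg.
The 30×20 boundary matrix has rank 20 and Smith normal form diag(1,1,1,1,1,1,1,1,1,1,1,1,1,1,1,1,1,1,1,2).

Now H_k = ker ∂_k / im ∂_{k+1}, so:

  H_0: rank C_0 − rank ∂_1 = 10 − 9 = 1, and the invariant factors of ∂_1 are all 1, so H_0 = Z.
  H_1: rank ker ∂_1 − rank ∂_2 = (30 − 9) − 20 = 1, and ∂_2 has invariant factor 2 > 1, so H_1 = Z ⊕ Z/2.
  H_2: rank ker ∂_2 − rank ∂_3 = (20 − 20) − 0 = 0, and there is no ∂_3, so H_2 = 0.

As a check, the Euler characteristic is 10 − 30 + 20 = 0, which agrees with 1 − 1 + 0 = 0.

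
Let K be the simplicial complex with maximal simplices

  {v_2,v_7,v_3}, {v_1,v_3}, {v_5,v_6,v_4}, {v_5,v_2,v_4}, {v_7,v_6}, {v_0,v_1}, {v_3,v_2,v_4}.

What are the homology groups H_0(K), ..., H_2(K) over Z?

Order the vertices as v_0 < v_1 < v_2 < v_3 < v_4 < v_5 < v_6 < v_7. Listing each simplex with vertices in this order, K has dimension 2 with simplices:

  0-simplices (8): [v_0], [v_1], [v_2], [v_3], [v_4], [v_5], [v_6], [v_7]
  1-simplices (12): [v_0,v_1], [v_1,v_3], [v_2,v_3], [v_2,v_4], [v_2,v_5], [v_2,v_7], [v_3,v_4], [v_3,v_7], [v_4,v_5], [v_4,v_6], [v_5,v_6], [v_6,v_7]
  2-simplices (4): [v_2,v_3,v_4], [v_2,v_3,v_7], [v_2,v_4,v_5], [v_4,v_5,v_6]

giving chain groups C_0 ≅ Z^8, C_1 ≅ Z^12, C_2 ≅ Z^4.

∂_1: C_1 → C_0 maps an edge to its endpoints' difference, ∂[p,q] = q − p.
As a 8×12 matrix over Z this has rank 7, with invariant factors (1,1,1,1,1,1,1).

Boundary ∂_2: C_2 → C_1 maps a triangle to the signed sum of its edges. For instance
  ∂[v_2,v_4,v_5] = [v_4,v_5] − [v_2,v_5] + [v_2,v_4],
  ∂[v_4,v_5,v_6] = [v_5,v_6] − [v_4,v_6] + [v_4,v_5].
The 12×4 boundary matrix has rank 4 and Smith normal form diag(1,1,1,1).

Reading off H_k = ker ∂_k / im ∂_{k+1}:

  H_0: rank C_0 − rank ∂_1 = 8 − 7 = 1, and the invariant factors of ∂_1 are all 1, so H_0 ≅ Z.
  H_1: rank ker ∂_1 − rank ∂_2 = (12 − 7) − 4 = 1, and the invariant factors of ∂_2 are all 1, so H_1 ≅ Z.
  H_2: rank ker ∂_2 − rank ∂_3 = (4 − 4) − 0 = 0, and there is no ∂_3, so H_2 ≅ 0.

H_0 ≅ Z,  H_1 ≅ Z,  H_2 = 0.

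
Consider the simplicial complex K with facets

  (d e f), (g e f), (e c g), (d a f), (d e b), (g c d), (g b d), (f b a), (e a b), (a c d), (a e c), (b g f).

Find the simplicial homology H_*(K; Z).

Order the vertices as a < b < c < d < e < f < g. Listing each simplex with vertices in this order, K has dimension 2 with simplices:

  0-simplices (7): a, b, c, d, e, f, g
  1-simplices (18): ab, ac, ad, ae, af, bd, be, bf, bg, cd, ce, cg, de, df, dg, ef, eg, fg
  2-simplices (12): abe, abf, acd, ace, adf, bde, bdg, bfg, cdg, ceg, def, efg

Hence C_0 ≅ Z^7, C_1 ≅ Z^18, C_2 ≅ Z^12.

Boundary ∂_1: C_1 → C_0 is given by ∂[p,q] = [q] − [p]. For instance
  ∂dg = g − d.
The resulting 7×18 matrix has rank 6, and its Smith normal form has invariant factors (1,1,1,1,1,1).

Boundary ∂_2: C_2 → C_1 acts by ∂[p,q,r] = [q,r] − [p,r] + [p,q]. For instance
  ∂cdg = dg − cg + cd,
  ∂acd = cd − ad + ac.
The 18×12 boundary matrix has rank 12 and Smith normal form diag(1,1,1,1,1,1,1,1,1,1,1,2).

Computing H_k = (kernel of ∂_k) / (image of ∂_{k+1}):

  H_0: rank C_0 − rank ∂_1 = 7 − 6 = 1, and the invariant factors of ∂_1 are all 1, so H_0 = Z.
  H_1: rank ker ∂_1 − rank ∂_2 = (18 − 6) − 12 = 0, and ∂_2 has invariant factor 2 > 1, so H_1 = Z/2.
  H_2: rank ker ∂_2 − rank ∂_3 = (12 − 12) − 0 = 0, and there is no ∂_3, so H_2 = 0.

H_0 = Z,  H_1 = Z/2,  H_2 = 0.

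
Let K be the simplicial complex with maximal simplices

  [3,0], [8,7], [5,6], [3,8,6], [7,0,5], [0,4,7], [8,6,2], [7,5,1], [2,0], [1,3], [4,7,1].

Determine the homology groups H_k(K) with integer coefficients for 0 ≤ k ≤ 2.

H_0 ≅ Z,  H_1 ≅ Z^4,  H_2 = 0.

Fix the vertex order 0 < 1 < 2 < 3 < 4 < 5 < 6 < 7 < 8 and write every simplex with vertices in increasing order. Then dim K = 2 and the simplices of K are:

  0-simplices (9): [0], [1], [2], [3], [4], [5], [6], [7], [8]
  1-simplices (18): [0,2], [0,3], [0,4], [0,5], [0,7], [1,3], [1,4], [1,5], [1,7], [2,6], [2,8], [3,6], [3,8], [4,7], [5,6], [5,7], [6,8], [7,8]
  2-simplices (6): [0,4,7], [0,5,7], [1,4,7], [1,5,7], [2,6,8], [3,6,8]

so the chain groups are C_0 ≅ Z^9, C_1 ≅ Z^18, C_2 ≅ Z^6.

Boundary ∂_1: C_1 → C_0 maps an edge to its endpoints' difference, ∂[p,q] = q − p. For instance
  ∂[6,8] = [8] − [6].
As a 9×18 matrix over Z this has rank 8, with invariant factors (1,1,1,1,1,1,1,1).

∂_2: C_2 → C_1 maps a triangle to the signed sum of its edges. For instance
  ∂[2,6,8] = [6,8] − [2,8] + [2,6],
  ∂[1,5,7] = [5,7] − [1,7] + [1,5].
This gives a 18×6 integer matrix of rank 6; reducing to Smith normal form yields diagonal entries (1,1,1,1,1,1).

From H_k ≅ ker(∂_k) / im(∂_{k+1}) we obtain:

  H_0: rank C_0 − rank ∂_1 = 9 − 8 = 1, and the invariant factors of ∂_1 are all 1, so H_0 = Z.
  H_1: rank ker ∂_1 − rank ∂_2 = (18 − 8) − 6 = 4, and the invariant factors of ∂_2 are all 1, so H_1 = Z^4.
  H_2: rank ker ∂_2 − rank ∂_3 = (6 − 6) − 0 = 0, and there is no ∂_3, so H_2 = 0.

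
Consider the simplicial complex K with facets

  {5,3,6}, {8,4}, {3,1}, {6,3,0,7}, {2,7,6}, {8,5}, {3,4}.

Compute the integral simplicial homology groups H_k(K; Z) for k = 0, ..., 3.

H_0 ≅ Z,  H_1 ≅ Z,  H_2 = 0,  H_3 = 0.

Fix the vertex order 0 < 1 < 2 < 3 < 4 < 5 < 6 < 7 < 8 and write every simplex with vertices in increasing order. Then dim K = 3 and the simplices of K are:

  0-simplices (9): [0], [1], [2], [3], [4], [5], [6], [7], [8]
  1-simplices (14): [0,3], [0,6], [0,7], [1,3], [2,6], [2,7], [3,4], [3,5], [3,6], [3,7], [4,8], [5,6], [5,8], [6,7]
  2-simplices (6): [0,3,6], [0,3,7], [0,6,7], [2,6,7], [3,5,6], [3,6,7]
  3-simplices (1): [0,3,6,7]

Hence C_0 ≅ Z^9, C_1 ≅ Z^14, C_2 ≅ Z^6, C_3 ≅ Z^1.

Boundary ∂_1: C_1 → C_0 sends each edge [p,q] (with p < q) to q − p.
The resulting 9×14 matrix has rank 8, and its Smith normal form has invariant factors (1,1,1,1,1,1,1,1).

∂_2: C_2 → C_1 sends each 2-simplex [p,q,r] to [q,r] − [p,r] + [p,q]. For instance
  ∂[0,3,6] = [3,6] − [0,6] + [0,3],
  ∂[0,3,7] = [3,7] − [0,7] + [0,3].
As a 14×6 matrix over Z this has rank 5, with invariant factors (1,1,1,1,1).

∂_3: C_3 → C_2 sends each 3-simplex σ to the alternating sum Σ_i (−1)^i (σ with its i-th vertex removed). For instance
  ∂[0,3,6,7] = [3,6,7] − [0,6,7] + [0,3,7] − [0,3,6].
The 6×1 boundary matrix has rank 1 and Smith normal form diag(1).

Now H_k = ker ∂_k / im ∂_{k+1}, so:

  H_0: rank C_0 − rank ∂_1 = 9 − 8 = 1, and the invariant factors of ∂_1 are all 1, so H_0 ≅ Z.
  H_1: rank ker ∂_1 − rank ∂_2 = (14 − 8) − 5 = 1, and the invariant factors of ∂_2 are all 1, so H_1 ≅ Z.
  H_2: rank ker ∂_2 − rank ∂_3 = (6 − 5) − 1 = 0, and the invariant factors of ∂_3 are all 1, so H_2 ≅ 0.
  H_3: rank ker ∂_3 − rank ∂_4 = (1 − 1) − 0 = 0, and there is no ∂_4, so H_3 ≅ 0.

As a check, the Euler characteristic is 9 − 14 + 6 − 1 = 0, which agrees with 1 − 1 + 0 − 0 = 0.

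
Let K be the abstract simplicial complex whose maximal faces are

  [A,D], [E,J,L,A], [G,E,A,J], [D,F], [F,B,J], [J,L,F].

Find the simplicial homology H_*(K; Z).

Take the total order A < B < D < E < F < G < J < L on the vertex set. Then K (dimension 3) consists of the simplices:

  0-simplices (8): A, B, D, E, F, G, J, L
  1-simplices (15): AD, AE, AG, AJ, AL, BF, BJ, DF, EG, EJ, EL, FJ, FL, GJ, JL
  2-simplices (9): AEG, AEJ, AEL, AGJ, AJL, BFJ, EGJ, EJL, FJL
  3-simplices (2): AEGJ, AEJL

Hence C_0 ≅ Z^8, C_1 ≅ Z^15, C_2 ≅ Z^9, C_3 ≅ Z^2.

Boundary ∂_1: C_1 → C_0 maps an edge to its endpoints' difference, ∂[p,q] = q − p. For instance
  ∂GJ = J − G.
As a 8×15 matrix over Z this has rank 7, with invariant factors (1,1,1,1,1,1,1).

Boundary ∂_2: C_2 → C_1 maps a triangle to the signed sum of its edges. For instance
  ∂FJL = JL − FL + FJ,
  ∂AEJ = EJ − AJ + AE.
As a 15×9 matrix over Z this has rank 7, with invariant factors (1,1,1,1,1,1,1).

∂_3: C_3 → C_2 sends each 3-simplex σ to the alternating sum Σ_i (−1)^i (σ with its i-th vertex removed). For instance
  ∂AEGJ = EGJ − AGJ + AEJ − AEG,
  ∂AEJL = EJL − AJL + AEL − AEJ.
This gives a 9×2 integer matrix of rank 2; reducing to Smith normal form yields diagonal entries (1,1).

Computing H_k = (kernel of ∂_k) / (image of ∂_{k+1}):

  H_0: rank C_0 − rank ∂_1 = 8 − 7 = 1, and the invariant factors of ∂_1 are all 1, so H_0 = Z.
  H_1: rank ker ∂_1 − rank ∂_2 = (15 − 7) − 7 = 1, and the invariant factors of ∂_2 are all 1, so H_1 = Z.
  H_2: rank ker ∂_2 − rank ∂_3 = (9 − 7) − 2 = 0, and the invariant factors of ∂_3 are all 1, so H_2 = 0.
  H_3: rank ker ∂_3 − rank ∂_4 = (2 − 2) − 0 = 0, and there is no ∂_4, so H_3 = 0.

H_0 ≅ Z,  H_1 ≅ Z,  H_2 = 0,  H_3 = 0.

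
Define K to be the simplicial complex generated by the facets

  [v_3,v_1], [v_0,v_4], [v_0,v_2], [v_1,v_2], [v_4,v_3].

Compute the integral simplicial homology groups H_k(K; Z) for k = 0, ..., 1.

Fix the vertex order v_0 < v_1 < v_2 < v_3 < v_4 and write every simplex with vertices in increasing order. Then dim K = 1 and the simplices of K are:

  0-simplices (5): [v_0], [v_1], [v_2], [v_3], [v_4]
  1-simplices (5): [v_0,v_2], [v_0,v_4], [v_1,v_2], [v_1,v_3], [v_3,v_4]

so the chain groups are C_0 ≅ Z^5, C_1 ≅ Z^5.

The boundary map ∂_1: C_1 → C_0 is given by ∂[p,q] = [q] − [p]. For instance
  ∂[v_1,v_3] = [v_3] − [v_1].
As a 5×5 matrix over Z this has rank 4, with invariant factors (1,1,1,1).

From H_k ≅ ker(∂_k) / im(∂_{k+1}) we obtain:

  H_0: rank C_0 − rank ∂_1 = 5 − 4 = 1, and the invariant factors of ∂_1 are all 1, so H_0 = Z.
  H_1: rank ker ∂_1 − rank ∂_2 = (5 − 4) − 0 = 1, and there is no ∂_2, so H_1 = Z.

H_0 = Z,  H_1 = Z.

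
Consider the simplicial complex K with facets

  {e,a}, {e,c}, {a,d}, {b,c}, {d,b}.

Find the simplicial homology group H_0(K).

Order the vertices as a < b < c < d < e. Listing each simplex with vertices in this order, K has dimension 1 with simplices:

  0-simplices (5): a, b, c, d, e
  1-simplices (5): ad, ae, bc, bd, ce

Hence C_0 ≅ Z^5, C_1 ≅ Z^5.

The boundary map ∂_1: C_1 → C_0 sends each edge [p,q] (with p < q) to q − p.
The resulting 5×5 matrix has rank 4, and its Smith normal form has invariant factors (1,1,1,1).

Now H_k = ker ∂_k / im ∂_{k+1}, so:

  H_0: rank C_0 − rank ∂_1 = 5 − 4 = 1, and the invariant factors of ∂_1 are all 1, so H_0 = Z.

H_0 = Z.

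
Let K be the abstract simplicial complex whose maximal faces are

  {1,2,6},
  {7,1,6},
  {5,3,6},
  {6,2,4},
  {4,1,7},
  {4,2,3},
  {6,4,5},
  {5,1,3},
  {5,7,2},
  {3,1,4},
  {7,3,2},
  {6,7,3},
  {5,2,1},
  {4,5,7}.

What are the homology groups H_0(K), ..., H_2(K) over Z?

H_0 ≅ Z,  H_1 ≅ Z^2,  H_2 ≅ Z.

Order the vertices as 1 < 2 < 3 < 4 < 5 < 6 < 7. Listing each simplex with vertices in this order, K has dimension 2 with simplices:

  0-simplices (7): [1], [2], [3], [4], [5], [6], [7]
  1-simplices (21): [1,2], [1,3], [1,4], [1,5], [1,6], [1,7], [2,3], [2,4], [2,5], [2,6], [2,7], [3,4], [3,5], [3,6], [3,7], [4,5], [4,6], [4,7], [5,6], [5,7], [6,7]
  2-simplices (14): [1,2,5], [1,2,6], [1,3,4], [1,3,5], [1,4,7], [1,6,7], [2,3,4], [2,3,7], [2,4,6], [2,5,7], [3,5,6], [3,6,7], [4,5,6], [4,5,7]

Hence C_0 ≅ Z^7, C_1 ≅ Z^21, C_2 ≅ Z^14.

The boundary map ∂_1: C_1 → C_0 sends each edge [p,q] (with p < q) to q − p.
The 7×21 boundary matrix has rank 6 and Smith normal form diag(1,1,1,1,1,1).

Boundary ∂_2: C_2 → C_1 maps a triangle to the signed sum of its edges. For instance
  ∂[1,6,7] = [6,7] − [1,7] + [1,6],
  ∂[1,4,7] = [4,7] − [1,7] + [1,4].
The 21×14 boundary matrix has rank 13 and Smith normal form diag(1,1,1,1,1,1,1,1,1,1,1,1,1).

Computing H_k = (kernel of ∂_k) / (image of ∂_{k+1}):

  H_0: rank C_0 − rank ∂_1 = 7 − 6 = 1, and the invariant factors of ∂_1 are all 1, so H_0 ≅ Z.
  H_1: rank ker ∂_1 − rank ∂_2 = (21 − 6) − 13 = 2, and the invariant factors of ∂_2 are all 1, so H_1 ≅ Z^2.
  H_2: rank ker ∂_2 − rank ∂_3 = (14 − 13) − 0 = 1, and there is no ∂_3, so H_2 ≅ Z.

As a check, the Euler characteristic is 7 − 21 + 14 = 0, which agrees with 1 − 2 + 1 = 0.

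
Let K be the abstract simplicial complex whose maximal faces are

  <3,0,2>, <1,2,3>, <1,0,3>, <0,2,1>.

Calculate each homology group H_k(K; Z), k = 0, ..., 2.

We work with the vertex ordering 0 < 1 < 2 < 3. The simplices of K, each written with vertices in increasing order, are:

  0-simplices (4): [0], [1], [2], [3]
  1-simplices (6): [0,1], [0,2], [0,3], [1,2], [1,3], [2,3]
  2-simplices (4): [0,1,2], [0,1,3], [0,2,3], [1,2,3]

so the chain groups are C_0 ≅ Z^4, C_1 ≅ Z^6, C_2 ≅ Z^4.

Boundary ∂_1: C_1 → C_0 sends each edge [p,q] (with p < q) to q − p.
This gives a 4×6 integer matrix of rank 3; reducing to Smith normal form yields diagonal entries (1,1,1).

The boundary map ∂_2: C_2 → C_1 sends each 2-simplex [p,q,r] to [q,r] − [p,r] + [p,q]. For instance
  ∂[0,1,2] = [1,2] − [0,2] + [0,1],
  ∂[0,2,3] = [2,3] − [0,3] + [0,2].
This gives a 6×4 integer matrix of rank 3; reducing to Smith normal form yields diagonal entries (1,1,1).

Computing H_k = (kernel of ∂_k) / (image of ∂_{k+1}):

  H_0: rank C_0 − rank ∂_1 = 4 − 3 = 1, and the invariant factors of ∂_1 are all 1, so H_0 ≅ Z.
  H_1: rank ker ∂_1 − rank ∂_2 = (6 − 3) − 3 = 0, and the invariant factors of ∂_2 are all 1, so H_1 ≅ 0.
  H_2: rank ker ∂_2 − rank ∂_3 = (4 − 3) − 0 = 1, and there is no ∂_3, so H_2 ≅ Z.

As a check, the Euler characteristic is 4 − 6 + 4 = 2, which agrees with 1 − 0 + 1 = 2.
(K is a triangulation of the 2-sphere S^2.)

H_0 ≅ Z,  H_1 = 0,  H_2 ≅ Z.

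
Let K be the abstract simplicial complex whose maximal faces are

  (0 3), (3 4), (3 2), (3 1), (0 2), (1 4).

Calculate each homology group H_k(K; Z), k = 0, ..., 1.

K has 5 vertices, 6 edges.
rank ∂_0 = 0, rank ∂_1 = 4 ⇒ b_0 = 5 − 0 − 4 = 1; all invariant factors of ∂_1 are 1 so no torsion. So H_0 = Z.
rank ∂_1 = 4, rank ∂_2 = 0 ⇒ b_1 = 6 − 4 − 0 = 2. So H_1 = Z^2.

H_0 ≅ Z,  H_1 ≅ Z^2.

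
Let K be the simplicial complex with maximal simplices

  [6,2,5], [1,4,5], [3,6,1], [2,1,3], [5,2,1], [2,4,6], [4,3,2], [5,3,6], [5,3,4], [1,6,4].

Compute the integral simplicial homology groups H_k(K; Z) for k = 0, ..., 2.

H_0 ≅ Z,  H_1 ≅ Z/2,  H_2 = 0.

Fix the vertex order 1 < 2 < 3 < 4 < 5 < 6 and write every simplex with vertices in increasing order. Then dim K = 2 and the simplices of K are:

  0-simplices (6): [1], [2], [3], [4], [5], [6]
  1-simplices (15): [1,2], [1,3], [1,4], [1,5], [1,6], [2,3], [2,4], [2,5], [2,6], [3,4], [3,5], [3,6], [4,5], [4,6], [5,6]
  2-simplices (10): [1,2,3], [1,2,5], [1,3,6], [1,4,5], [1,4,6], [2,3,4], [2,4,6], [2,5,6], [3,4,5], [3,5,6]

so the chain groups are C_0 ≅ Z^6, C_1 ≅ Z^15, C_2 ≅ Z^10.

∂_1: C_1 → C_0 is given by ∂[p,q] = [q] − [p]. For instance
  ∂[1,4] = [4] − [1].
This gives a 6×15 integer matrix of rank 5; reducing to Smith normal form yields diagonal entries (1,1,1,1,1).

The boundary map ∂_2: C_2 → C_1 sends each 2-simplex [p,q,r] to [q,r] − [p,r] + [p,q]. For instance
  ∂[2,3,4] = [3,4] − [2,4] + [2,3],
  ∂[3,5,6] = [5,6] − [3,6] + [3,5].
The 15×10 boundary matrix has rank 10 and Smith normal form diag(1,1,1,1,1,1,1,1,1,2).

Computing H_k = (kernel of ∂_k) / (image of ∂_{k+1}):

  H_0: rank C_0 − rank ∂_1 = 6 − 5 = 1, and the invariant factors of ∂_1 are all 1, so H_0 = Z.
  H_1: rank ker ∂_1 − rank ∂_2 = (15 − 5) − 10 = 0, and ∂_2 has invariant factor 2 > 1, so H_1 = Z/2.
  H_2: rank ker ∂_2 − rank ∂_3 = (10 − 10) − 0 = 0, and there is no ∂_3, so H_2 = 0.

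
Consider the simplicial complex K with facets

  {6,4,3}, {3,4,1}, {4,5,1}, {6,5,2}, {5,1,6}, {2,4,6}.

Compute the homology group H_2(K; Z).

K has 6 vertices, 12 edges, 6 triangles.
rank ∂_2 = 6, rank ∂_3 = 0 ⇒ b_2 = 6 − 6 − 0 = 0. So H_2 = 0.

H_2 ≅ 0.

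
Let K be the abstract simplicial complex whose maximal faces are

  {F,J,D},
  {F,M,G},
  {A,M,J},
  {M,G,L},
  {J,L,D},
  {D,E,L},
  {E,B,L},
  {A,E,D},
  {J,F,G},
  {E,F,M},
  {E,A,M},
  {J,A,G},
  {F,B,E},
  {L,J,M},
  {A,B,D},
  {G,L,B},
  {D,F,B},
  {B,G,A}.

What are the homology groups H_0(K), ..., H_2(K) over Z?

Order the vertices as A < B < D < E < F < G < J < L < M. Listing each simplex with vertices in this order, K has dimension 2 with simplices:

  0-simplices (9): A, B, D, E, F, G, J, L, M
  1-simplices (27): AB, AD, AE, AG, AJ, AM, BD, BE, BF, BG, BL, DE, DF, DJ, DL, EF, EL, EM, FG, FJ, FM, GJ, GL, GM, JL, JM, LM
  2-simplices (18): ABD, ABG, ADE, AEM, AGJ, AJM, BDF, BEF, BEL, BGL, DEL, DFJ, DJL, EFM, FGJ, FGM, GLM, JLM

so the chain groups are C_0 ≅ Z^9, C_1 ≅ Z^27, C_2 ≅ Z^18.

The boundary map ∂_1: C_1 → C_0 is given by ∂[p,q] = [q] − [p]. For instance
  ∂AE = E − A.
This gives a 9×27 integer matrix of rank 8; reducing to Smith normal form yields diagonal entries (1,1,1,1,1,1,1,1).

Boundary ∂_2: C_2 → C_1 maps a triangle to the signed sum of its edges. For instance
  ∂FGJ = GJ − FJ + FG,
  ∂BDF = DF − BF + BD.
The resulting 27×18 matrix has rank 18, and its Smith normal form has invariant factors (1,1,1,1,1,1,1,1,1,1,1,1,1,1,1,1,1,2).

From H_k ≅ ker(∂_k) / im(∂_{k+1}) we obtain:

  H_0: rank C_0 − rank ∂_1 = 9 − 8 = 1, and the invariant factors of ∂_1 are all 1, so H_0 = Z.
  H_1: rank ker ∂_1 − rank ∂_2 = (27 − 8) − 18 = 1, and ∂_2 has invariant factor 2 > 1, so H_1 = Z ⊕ Z/2.
  H_2: rank ker ∂_2 − rank ∂_3 = (18 − 18) − 0 = 0, and there is no ∂_3, so H_2 = 0.

H_0 = Z,  H_1 = Z ⊕ Z/2,  H_2 = 0.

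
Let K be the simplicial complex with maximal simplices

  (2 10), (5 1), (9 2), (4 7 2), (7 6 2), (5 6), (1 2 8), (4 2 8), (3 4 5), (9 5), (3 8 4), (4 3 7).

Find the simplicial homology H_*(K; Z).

Order the vertices as 1 < 2 < 3 < 4 < 5 < 6 < 7 < 8 < 9 < 10. Listing each simplex with vertices in this order, K has dimension 2 with simplices:

  0-simplices (10): [1], [2], [3], [4], [5], [6], [7], [8], [9], [10]
  1-simplices (19): [1,2], [1,5], [1,8], [2,4], [2,6], [2,7], [2,8], [2,9], [2,10], [3,4], [3,5], [3,7], [3,8], [4,5], [4,7], [4,8], [5,6], [5,9], [6,7]
  2-simplices (7): [1,2,8], [2,4,7], [2,4,8], [2,6,7], [3,4,5], [3,4,7], [3,4,8]

Hence C_0 ≅ Z^10, C_1 ≅ Z^19, C_2 ≅ Z^7.

Boundary ∂_1: C_1 → C_0 sends each edge [p,q] (with p < q) to q − p. For instance
  ∂[3,7] = [7] − [3].
The 10×19 boundary matrix has rank 9 and Smith normal form diag(1,1,1,1,1,1,1,1,1).

∂_2: C_2 → C_1 sends each 2-simplex [p,q,r] to [q,r] − [p,r] + [p,q]. For instance
  ∂[1,2,8] = [2,8] − [1,8] + [1,2],
  ∂[3,4,5] = [4,5] − [3,5] + [3,4].
This gives a 19×7 integer matrix of rank 7; reducing to Smith normal form yields diagonal entries (1,1,1,1,1,1,1).

Reading off H_k = ker ∂_k / im ∂_{k+1}:

  H_0: rank C_0 − rank ∂_1 = 10 − 9 = 1, and the invariant factors of ∂_1 are all 1, so H_0 = Z.
  H_1: rank ker ∂_1 − rank ∂_2 = (19 − 9) − 7 = 3, and the invariant factors of ∂_2 are all 1, so H_1 = Z^3.
  H_2: rank ker ∂_2 − rank ∂_3 = (7 − 7) − 0 = 0, and there is no ∂_3, so H_2 = 0.

H_0 = Z,  H_1 = Z^3,  H_2 = 0.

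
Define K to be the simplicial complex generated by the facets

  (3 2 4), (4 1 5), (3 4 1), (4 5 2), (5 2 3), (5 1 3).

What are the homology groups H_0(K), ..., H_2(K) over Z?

Take the total order 1 < 2 < 3 < 4 < 5 on the vertex set. Then K (dimension 2) consists of the simplices:

  0-simplices (5): [1], [2], [3], [4], [5]
  1-simplices (9): [1,3], [1,4], [1,5], [2,3], [2,4], [2,5], [3,4], [3,5], [4,5]
  2-simplices (6): [1,3,4], [1,3,5], [1,4,5], [2,3,4], [2,3,5], [2,4,5]

giving chain groups C_0 ≅ Z^5, C_1 ≅ Z^9, C_2 ≅ Z^6.

∂_1: C_1 → C_0 sends each edge [p,q] (with p < q) to q − p.
The resulting 5×9 matrix has rank 4, and its Smith normal form has invariant factors (1,1,1,1).

Boundary ∂_2: C_2 → C_1 sends each 2-simplex [p,q,r] to [q,r] − [p,r] + [p,q]. For instance
  ∂[1,3,5] = [3,5] − [1,5] + [1,3],
  ∂[2,3,5] = [3,5] − [2,5] + [2,3].
This gives a 9×6 integer matrix of rank 5; reducing to Smith normal form yields diagonal entries (1,1,1,1,1).

Computing H_k = (kernel of ∂_k) / (image of ∂_{k+1}):

  H_0: rank C_0 − rank ∂_1 = 5 − 4 = 1, and the invariant factors of ∂_1 are all 1, so H_0 = Z.
  H_1: rank ker ∂_1 − rank ∂_2 = (9 − 4) − 5 = 0, and the invariant factors of ∂_2 are all 1, so H_1 = 0.
  H_2: rank ker ∂_2 − rank ∂_3 = (6 − 5) − 0 = 1, and there is no ∂_3, so H_2 = Z.

As a check, the Euler characteristic is 5 − 9 + 6 = 2, which agrees with 1 − 0 + 1 = 2.

H_0 = Z,  H_1 = 0,  H_2 = Z.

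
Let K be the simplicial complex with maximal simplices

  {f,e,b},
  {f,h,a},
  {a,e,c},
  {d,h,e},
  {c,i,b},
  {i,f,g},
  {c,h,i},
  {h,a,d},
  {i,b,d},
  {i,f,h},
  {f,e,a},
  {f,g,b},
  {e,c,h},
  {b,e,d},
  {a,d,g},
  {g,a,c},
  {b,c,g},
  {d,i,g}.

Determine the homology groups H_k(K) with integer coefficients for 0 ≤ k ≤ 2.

Fix the vertex order a < b < c < d < e < f < g < h < i and write every simplex with vertices in increasing order. Then dim K = 2 and the simplices of K are:

  0-simplices (9): a, b, c, d, e, f, g, h, i
  1-simplices (27): ac, ad, ae, af, ag, ah, bc, bd, be, bf, bg, bi, ce, cg, ch, ci, de, dg, dh, di, ef, eh, fg, fh, fi, gi, hi
  2-simplices (18): ace, acg, adg, adh, aef, afh, bcg, bci, bde, bdi, bef, bfg, ceh, chi, deh, dgi, fgi, fhi

Hence C_0 ≅ Z^9, C_1 ≅ Z^27, C_2 ≅ Z^18.

∂_1: C_1 → C_0 is given by ∂[p,q] = [q] − [p].
This gives a 9×27 integer matrix of rank 8; reducing to Smith normal form yields diagonal entries (1,1,1,1,1,1,1,1).

∂_2: C_2 → C_1 acts by ∂[p,q,r] = [q,r] − [p,r] + [p,q]. For instance
  ∂adg = dg − ag + ad,
  ∂ace = ce − ae + ac.
The resulting 27×18 matrix has rank 18, and its Smith normal form has invariant factors (1,1,1,1,1,1,1,1,1,1,1,1,1,1,1,1,1,2).

From H_k ≅ ker(∂_k) / im(∂_{k+1}) we obtain:

  H_0: rank C_0 − rank ∂_1 = 9 − 8 = 1, and the invariant factors of ∂_1 are all 1, so H_0 = Z.
  H_1: rank ker ∂_1 − rank ∂_2 = (27 − 8) − 18 = 1, and ∂_2 has invariant factor 2 > 1, so H_1 = Z ⊕ Z/2.
  H_2: rank ker ∂_2 − rank ∂_3 = (18 − 18) − 0 = 0, and there is no ∂_3, so H_2 = 0.

As a check, the Euler characteristic is 9 − 27 + 18 = 0, which agrees with 1 − 1 + 0 = 0.
(K is a triangulation of the Klein bottle.)

H_0 = Z,  H_1 = Z ⊕ Z/2,  H_2 = 0.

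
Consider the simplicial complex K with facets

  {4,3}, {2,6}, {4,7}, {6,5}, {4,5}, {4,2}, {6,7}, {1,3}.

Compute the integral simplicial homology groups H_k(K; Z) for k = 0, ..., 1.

K has 7 vertices, 8 edges.
rank ∂_0 = 0, rank ∂_1 = 6 ⇒ b_0 = 7 − 0 − 6 = 1; all invariant factors of ∂_1 are 1 so no torsion. So H_0 = Z.
rank ∂_1 = 6, rank ∂_2 = 0 ⇒ b_1 = 8 − 6 − 0 = 2. So H_1 = Z^2.

H_0 = Z,  H_1 = Z^2.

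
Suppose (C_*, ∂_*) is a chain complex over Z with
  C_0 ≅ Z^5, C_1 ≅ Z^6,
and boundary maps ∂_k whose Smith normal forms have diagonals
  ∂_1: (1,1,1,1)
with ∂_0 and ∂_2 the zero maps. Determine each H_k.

H_0 ≅ Z,  H_1 ≅ Z^2.

H_0: b_0 = 5 − 0 − 4 = 1; torsion from ∂_1 factors > 1: none. So H_0 ≅ Z.
H_1: b_1 = 6 − 4 − 0 = 2; torsion from ∂_2 factors > 1: none. So H_1 ≅ Z^2.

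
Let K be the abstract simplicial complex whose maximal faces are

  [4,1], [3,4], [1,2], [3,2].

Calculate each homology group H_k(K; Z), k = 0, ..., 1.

We work with the vertex ordering 1 < 2 < 3 < 4. The simplices of K, each written with vertices in increasing order, are:

  0-simplices (4): [1], [2], [3], [4]
  1-simplices (4): [1,2], [1,4], [2,3], [3,4]

so the chain groups are C_0 ≅ Z^4, C_1 ≅ Z^4.

Boundary ∂_1: C_1 → C_0 sends each edge [p,q] (with p < q) to q − p. For instance
  ∂[1,2] = [2] − [1].
As a 4×4 matrix over Z this has rank 3, with invariant factors (1,1,1).

Now H_k = ker ∂_k / im ∂_{k+1}, so:

  H_0: rank C_0 − rank ∂_1 = 4 − 3 = 1, and the invariant factors of ∂_1 are all 1, so H_0 = Z.
  H_1: rank ker ∂_1 − rank ∂_2 = (4 − 3) − 0 = 1, and there is no ∂_2, so H_1 = Z.

H_0 = Z,  H_1 = Z.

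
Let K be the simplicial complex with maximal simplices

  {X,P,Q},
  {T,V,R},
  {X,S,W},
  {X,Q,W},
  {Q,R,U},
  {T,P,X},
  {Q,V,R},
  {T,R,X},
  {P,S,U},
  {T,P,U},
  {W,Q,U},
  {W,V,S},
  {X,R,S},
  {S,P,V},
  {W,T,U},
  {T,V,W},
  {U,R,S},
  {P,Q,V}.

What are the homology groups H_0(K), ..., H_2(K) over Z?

H_0 = Z,  H_1 = Z^2,  H_2 = Z.

Take the total order P < Q < R < S < T < U < V < W < X on the vertex set. Then K (dimension 2) consists of the simplices:

  0-simplices (9): P, Q, R, S, T, U, V, W, X
  1-simplices (27): PQ, PS, PT, PU, PV, PX, QR, QU, QV, QW, QX, RS, RT, RU, RV, RX, SU, SV, SW, SX, TU, TV, TW, TX, UW, VW, WX
  2-simplices (18): PQV, PQX, PSU, PSV, PTU, PTX, QRU, QRV, QUW, QWX, RSU, RSX, RTV, RTX, SVW, SWX, TUW, TVW

giving chain groups C_0 ≅ Z^9, C_1 ≅ Z^27, C_2 ≅ Z^18.

Boundary ∂_1: C_1 → C_0 maps an edge to its endpoints' difference, ∂[p,q] = q − p. For instance
  ∂TW = W − T.
As a 9×27 matrix over Z this has rank 8, with invariant factors (1,1,1,1,1,1,1,1).

The boundary map ∂_2: C_2 → C_1 sends each 2-simplex [p,q,r] to [q,r] − [p,r] + [p,q]. For instance
  ∂SVW = VW − SW + SV,
  ∂PSV = SV − PV + PS.
As a 27×18 matrix over Z this has rank 17, with invariant factors (1,1,1,1,1,1,1,1,1,1,1,1,1,1,1,1,1).

Reading off H_k = ker ∂_k / im ∂_{k+1}:

  H_0: rank C_0 − rank ∂_1 = 9 − 8 = 1, and the invariant factors of ∂_1 are all 1, so H_0 ≅ Z.
  H_1: rank ker ∂_1 − rank ∂_2 = (27 − 8) − 17 = 2, and the invariant factors of ∂_2 are all 1, so H_1 ≅ Z^2.
  H_2: rank ker ∂_2 − rank ∂_3 = (18 − 17) − 0 = 1, and there is no ∂_3, so H_2 ≅ Z.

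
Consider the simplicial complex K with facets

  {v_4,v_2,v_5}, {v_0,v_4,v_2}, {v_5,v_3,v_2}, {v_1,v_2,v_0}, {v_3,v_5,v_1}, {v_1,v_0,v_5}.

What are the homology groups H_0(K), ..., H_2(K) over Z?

H_0 ≅ Z,  H_1 ≅ Z,  H_2 = 0.

K has 6 vertices, 12 edges, 6 triangles.
rank ∂_0 = 0, rank ∂_1 = 5 ⇒ b_0 = 6 − 0 − 5 = 1; all invariant factors of ∂_1 are 1 so no torsion. So H_0 ≅ Z.
rank ∂_1 = 5, rank ∂_2 = 6 ⇒ b_1 = 12 − 5 − 6 = 1; all invariant factors of ∂_2 are 1 so no torsion. So H_1 ≅ Z.
rank ∂_2 = 6, rank ∂_3 = 0 ⇒ b_2 = 6 − 6 − 0 = 0. So H_2 ≅ 0.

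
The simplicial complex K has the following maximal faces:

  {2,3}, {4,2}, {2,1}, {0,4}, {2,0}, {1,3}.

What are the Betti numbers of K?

Order the vertices as 0 < 1 < 2 < 3 < 4. Listing each simplex with vertices in this order, K has dimension 1 with simplices:

  0-simplices (5): [0], [1], [2], [3], [4]
  1-simplices (6): [0,2], [0,4], [1,2], [1,3], [2,3], [2,4]

Hence C_0 ≅ Z^5, C_1 ≅ Z^6.

The boundary map ∂_1: C_1 → C_0 sends each edge [p,q] (with p < q) to q − p.
The resulting 5×6 matrix has rank 4, and its Smith normal form has invariant factors (1,1,1,1).

Computing H_k = (kernel of ∂_k) / (image of ∂_{k+1}):

  H_0: rank C_0 − rank ∂_1 = 5 − 4 = 1, and the invariant factors of ∂_1 are all 1, so H_0 = Z.
  H_1: rank ker ∂_1 − rank ∂_2 = (6 − 4) − 0 = 2, and there is no ∂_2, so H_1 = Z^2.

As a check, the Euler characteristic is 5 − 6 = -1, which agrees with 1 − 2 = -1.
(K is a triangulation of a wedge of 2 circles.)

Hence the Betti numbers are b_0 = 1, b_1 = 2.

b_0 = 1, b_1 = 2.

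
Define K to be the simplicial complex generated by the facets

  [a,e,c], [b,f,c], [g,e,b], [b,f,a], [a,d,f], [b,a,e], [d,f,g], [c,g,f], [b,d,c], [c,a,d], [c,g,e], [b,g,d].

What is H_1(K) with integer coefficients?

H_1 = Z/2.

We work with the vertex ordering a < b < c < d < e < f < g. The simplices of K, each written with vertices in increasing order, are:

  0-simplices (7): a, b, c, d, e, f, g
  1-simplices (18): ab, ac, ad, ae, af, bc, bd, be, bf, bg, cd, ce, cf, cg, df, dg, eg, fg
  2-simplices (12): abe, abf, acd, ace, adf, bcd, bcf, bdg, beg, ceg, cfg, dfg

so the chain groups are C_0 ≅ Z^7, C_1 ≅ Z^18, C_2 ≅ Z^12.

∂_1: C_1 → C_0 maps an edge to its endpoints' difference, ∂[p,q] = q − p. For instance
  ∂ae = e − a.
As a 7×18 matrix over Z this has rank 6, with invariant factors (1,1,1,1,1,1).

The boundary map ∂_2: C_2 → C_1 sends each 2-simplex [p,q,r] to [q,r] − [p,r] + [p,q]. For instance
  ∂dfg = fg − dg + df,
  ∂ace = ce − ae + ac.
The resulting 18×12 matrix has rank 12, and its Smith normal form has invariant factors (1,1,1,1,1,1,1,1,1,1,1,2).

Computing H_k = (kernel of ∂_k) / (image of ∂_{k+1}):

  H_1: rank ker ∂_1 − rank ∂_2 = (18 − 6) − 12 = 0, and ∂_2 has invariant factor 2 > 1, so H_1 ≅ Z/2.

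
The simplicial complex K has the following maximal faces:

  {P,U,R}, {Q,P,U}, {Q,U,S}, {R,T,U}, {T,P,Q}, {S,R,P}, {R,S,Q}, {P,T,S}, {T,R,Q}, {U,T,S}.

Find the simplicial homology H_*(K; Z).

H_0 ≅ Z,  H_1 ≅ Z_2,  H_2 = 0.

Take the total order P < Q < R < S < T < U on the vertex set. Then K (dimension 2) consists of the simplices:

  0-simplices (6): P, Q, R, S, T, U
  1-simplices (15): PQ, PR, PS, PT, PU, QR, QS, QT, QU, RS, RT, RU, ST, SU, TU
  2-simplices (10): PQT, PQU, PRS, PRU, PST, QRS, QRT, QSU, RTU, STU

so the chain groups are C_0 ≅ Z^6, C_1 ≅ Z^15, C_2 ≅ Z^10.

Boundary ∂_1: C_1 → C_0 sends each edge [p,q] (with p < q) to q − p.
The resulting 6×15 matrix has rank 5, and its Smith normal form has invariant factors (1,1,1,1,1).

∂_2: C_2 → C_1 sends each 2-simplex [p,q,r] to [q,r] − [p,r] + [p,q]. For instance
  ∂PRU = RU − PU + PR,
  ∂PST = ST − PT + PS.
The 15×10 boundary matrix has rank 10 and Smith normal form diag(1,1,1,1,1,1,1,1,1,2).

Reading off H_k = ker ∂_k / im ∂_{k+1}:

  H_0: rank C_0 − rank ∂_1 = 6 − 5 = 1, and the invariant factors of ∂_1 are all 1, so H_0 = Z.
  H_1: rank ker ∂_1 − rank ∂_2 = (15 − 5) − 10 = 0, and ∂_2 has invariant factor 2 > 1, so H_1 = Z_2.
  H_2: rank ker ∂_2 − rank ∂_3 = (10 − 10) − 0 = 0, and there is no ∂_3, so H_2 = 0.

As a check, the Euler characteristic is 6 − 15 + 10 = 1, which agrees with 1 − 0 + 0 = 1.
(K is a triangulation of the real projective plane RP^2.)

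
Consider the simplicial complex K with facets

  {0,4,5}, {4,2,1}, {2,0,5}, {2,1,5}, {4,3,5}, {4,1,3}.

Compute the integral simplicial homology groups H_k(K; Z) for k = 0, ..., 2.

Order the vertices as 0 < 1 < 2 < 3 < 4 < 5. Listing each simplex with vertices in this order, K has dimension 2 with simplices:

  0-simplices (6): [0], [1], [2], [3], [4], [5]
  1-simplices (12): [0,2], [0,4], [0,5], [1,2], [1,3], [1,4], [1,5], [2,4], [2,5], [3,4], [3,5], [4,5]
  2-simplices (6): [0,2,5], [0,4,5], [1,2,4], [1,2,5], [1,3,4], [3,4,5]

Hence C_0 ≅ Z^6, C_1 ≅ Z^12, C_2 ≅ Z^6.

∂_1: C_1 → C_0 maps an edge to its endpoints' difference, ∂[p,q] = q − p.
The resulting 6×12 matrix has rank 5, and its Smith normal form has invariant factors (1,1,1,1,1).

The boundary map ∂_2: C_2 → C_1 acts by ∂[p,q,r] = [q,r] − [p,r] + [p,q]. For instance
  ∂[0,4,5] = [4,5] − [0,5] + [0,4],
  ∂[1,2,5] = [2,5] − [1,5] + [1,2].
As a 12×6 matrix over Z this has rank 6, with invariant factors (1,1,1,1,1,1).

Reading off H_k = ker ∂_k / im ∂_{k+1}:

  H_0: rank C_0 − rank ∂_1 = 6 − 5 = 1, and the invariant factors of ∂_1 are all 1, so H_0 ≅ Z.
  H_1: rank ker ∂_1 − rank ∂_2 = (12 − 5) − 6 = 1, and the invariant factors of ∂_2 are all 1, so H_1 ≅ Z.
  H_2: rank ker ∂_2 − rank ∂_3 = (6 − 6) − 0 = 0, and there is no ∂_3, so H_2 ≅ 0.

H_0 ≅ Z,  H_1 ≅ Z,  H_2 = 0.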